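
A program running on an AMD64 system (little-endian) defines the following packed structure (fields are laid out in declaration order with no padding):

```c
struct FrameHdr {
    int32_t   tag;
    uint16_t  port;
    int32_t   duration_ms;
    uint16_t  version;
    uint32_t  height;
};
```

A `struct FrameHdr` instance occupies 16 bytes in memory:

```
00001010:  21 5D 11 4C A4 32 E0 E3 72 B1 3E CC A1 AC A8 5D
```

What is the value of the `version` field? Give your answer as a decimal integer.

52286

`version` follows `tag` (4 B), `port` (2 B), `duration_ms` (4 B), so it starts at offset 4 + 2 + 4 = 10 and occupies 2 bytes.
Bytes at offsets 10..11: 3E CC.
In little-endian order the low byte comes first in memory.
Reassemble most-significant byte first: CC 3E → 0xCC3E.
0xCC3E = 52286.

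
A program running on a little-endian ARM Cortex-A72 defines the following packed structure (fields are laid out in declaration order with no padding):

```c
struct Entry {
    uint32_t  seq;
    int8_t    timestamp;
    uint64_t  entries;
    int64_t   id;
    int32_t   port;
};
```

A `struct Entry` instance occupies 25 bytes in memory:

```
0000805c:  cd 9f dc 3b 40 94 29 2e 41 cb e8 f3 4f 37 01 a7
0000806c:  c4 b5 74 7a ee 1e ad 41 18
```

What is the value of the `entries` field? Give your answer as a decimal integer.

`entries` follows `seq` (4 B), `timestamp` (1 B), so it starts at offset 4 + 1 = 5 and occupies 8 bytes.
Bytes at offsets 5..12: 94 29 2E 41 CB E8 F3 4F.
Little-endian: lowest address holds the least-significant byte.
Reassemble most-significant byte first: 4F F3 E8 CB 41 2E 29 94 → 0x4FF3E8CB412E2994.
0x4FF3E8CB412E2994 = 5761204308006545812.

5761204308006545812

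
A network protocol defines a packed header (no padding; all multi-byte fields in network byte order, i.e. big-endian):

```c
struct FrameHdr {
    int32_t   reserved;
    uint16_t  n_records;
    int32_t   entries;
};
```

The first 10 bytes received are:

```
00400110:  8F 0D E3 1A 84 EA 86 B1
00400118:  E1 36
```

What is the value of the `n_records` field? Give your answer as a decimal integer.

`n_records` follows `reserved` (4 bytes), so it starts at byte offset 4 and occupies 2 bytes.
Bytes at offsets 4..5: 84 EA.
In big-endian order the high byte comes first in memory.
The bytes are already most-significant first: 0x84EA.
0x84EA = 34026.

34026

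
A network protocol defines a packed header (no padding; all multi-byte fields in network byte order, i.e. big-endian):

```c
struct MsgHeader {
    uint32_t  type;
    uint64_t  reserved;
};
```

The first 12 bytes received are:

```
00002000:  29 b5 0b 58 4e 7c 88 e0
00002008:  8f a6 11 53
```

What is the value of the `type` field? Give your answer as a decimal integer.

699730776

`type` is the first field, at byte offset 0, occupying 4 bytes.
Bytes at offsets 0..3: 29 B5 0B 58.
Big-endian: lowest address holds the most-significant byte.
The bytes are already most-significant first: 0x29B50B58.
0x29B50B58 = 699730776.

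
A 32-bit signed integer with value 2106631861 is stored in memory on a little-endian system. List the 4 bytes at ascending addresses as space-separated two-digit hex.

B5 A6 90 7D

2106631861 in hexadecimal, padded to 32 bits, is 0x7D90A6B5.
Split into bytes (most-significant first): 7D 90 A6 B5.
Little-endian: lowest address holds the least-significant byte.
So at ascending addresses the bytes are B5 A6 90 7D.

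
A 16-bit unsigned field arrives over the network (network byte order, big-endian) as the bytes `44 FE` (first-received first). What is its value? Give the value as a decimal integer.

Big-endian stores the most-significant byte at the lowest address.
The bytes are already most-significant first: 0x44FE.
0x44FE = 17662.

17662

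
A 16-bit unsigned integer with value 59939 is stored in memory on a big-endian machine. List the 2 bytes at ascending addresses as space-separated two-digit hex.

EA 23

59939 in hexadecimal, padded to 16 bits, is 0xEA23.
Split into bytes (most-significant first): EA 23.
In big-endian order the high byte comes first in memory.
So the memory order matches the most-significant-first order: EA 23.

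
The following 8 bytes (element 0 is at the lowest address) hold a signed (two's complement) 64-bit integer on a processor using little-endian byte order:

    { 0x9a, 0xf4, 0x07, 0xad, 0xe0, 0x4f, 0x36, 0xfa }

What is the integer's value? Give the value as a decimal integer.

-417058089090943846

In little-endian order the low byte comes first in memory.
Reassemble most-significant byte first: FA 36 4F E0 AD 07 F4 9A → 0xFA364FE0AD07F49A.
Top bit is set, so as a signed 64-bit value this is 0xFA364FE0AD07F49A − 2^64 = -417058089090943846.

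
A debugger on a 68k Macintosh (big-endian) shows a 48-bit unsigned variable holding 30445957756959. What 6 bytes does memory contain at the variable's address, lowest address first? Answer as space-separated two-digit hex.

1B B0 C0 7F 38 1F

30445957756959 in hexadecimal, padded to 48 bits, is 0x1BB0C07F381F.
Split into bytes (most-significant first): 1B B0 C0 7F 38 1F.
Big-endian stores the most-significant byte at the lowest address.
So the memory order matches the most-significant-first order: 1B B0 C0 7F 38 1F.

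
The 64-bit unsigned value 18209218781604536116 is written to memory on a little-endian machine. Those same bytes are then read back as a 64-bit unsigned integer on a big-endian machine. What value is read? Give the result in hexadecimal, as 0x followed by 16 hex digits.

18209218781604536116 in 64-bit hexadecimal is 0xFCB424015AE8DF34.
Stored little-endian, the bytes at ascending addresses are 34 DF E8 5A 01 24 B4 FC.
Read back as big-endian, the last byte is least significant, giving 0x34DFE85A0124B4FC.

0x34DFE85A0124B4FC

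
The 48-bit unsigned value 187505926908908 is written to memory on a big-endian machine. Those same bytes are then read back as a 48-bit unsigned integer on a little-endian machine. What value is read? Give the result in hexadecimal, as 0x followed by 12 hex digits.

0xECAB2A2089AA

187505926908908 in 48-bit hexadecimal is 0xAA89202AABEC.
Stored big-endian, the bytes at ascending addresses are AA 89 20 2A AB EC.
Read back as little-endian, the first byte is least significant, giving 0xECAB2A2089AA.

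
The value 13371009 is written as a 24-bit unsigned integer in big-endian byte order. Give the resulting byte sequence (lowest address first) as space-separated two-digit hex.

13371009 in hexadecimal, padded to 24 bits, is 0xCC0681.
Split into bytes (most-significant first): CC 06 81.
In big-endian order the high byte comes first in memory.
So the memory order matches the most-significant-first order: CC 06 81.

CC 06 81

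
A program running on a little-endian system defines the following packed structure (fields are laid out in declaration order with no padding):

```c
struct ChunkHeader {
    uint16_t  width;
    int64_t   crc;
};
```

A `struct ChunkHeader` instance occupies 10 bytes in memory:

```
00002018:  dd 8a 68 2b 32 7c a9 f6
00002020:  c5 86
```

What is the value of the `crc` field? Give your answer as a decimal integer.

-8735304694421640344

`crc` follows `width` (2 bytes), so it starts at byte offset 2 and occupies 8 bytes.
Bytes at offsets 2..9: 68 2B 32 7C A9 F6 C5 86.
Little-endian stores the least-significant byte at the lowest address.
Reassemble most-significant byte first: 86 C5 F6 A9 7C 32 2B 68 → 0x86C5F6A97C322B68.
Top bit is set, so as a signed 64-bit value this is 0x86C5F6A97C322B68 − 2^64 = -8735304694421640344.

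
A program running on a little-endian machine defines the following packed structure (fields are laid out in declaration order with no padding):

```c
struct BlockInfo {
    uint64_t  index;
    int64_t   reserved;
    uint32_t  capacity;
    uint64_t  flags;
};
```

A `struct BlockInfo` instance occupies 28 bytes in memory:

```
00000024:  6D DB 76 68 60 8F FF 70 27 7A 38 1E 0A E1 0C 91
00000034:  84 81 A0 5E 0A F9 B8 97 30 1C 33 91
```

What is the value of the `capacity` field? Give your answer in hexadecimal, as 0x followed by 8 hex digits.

`capacity` follows `index` (8 B), `reserved` (8 B), so it starts at offset 8 + 8 = 16 and occupies 4 bytes.
Bytes at offsets 16..19: 84 81 A0 5E.
In little-endian order the low byte comes first in memory.
Reassemble most-significant byte first: 5E A0 81 84 → 0x5EA08184.

0x5EA08184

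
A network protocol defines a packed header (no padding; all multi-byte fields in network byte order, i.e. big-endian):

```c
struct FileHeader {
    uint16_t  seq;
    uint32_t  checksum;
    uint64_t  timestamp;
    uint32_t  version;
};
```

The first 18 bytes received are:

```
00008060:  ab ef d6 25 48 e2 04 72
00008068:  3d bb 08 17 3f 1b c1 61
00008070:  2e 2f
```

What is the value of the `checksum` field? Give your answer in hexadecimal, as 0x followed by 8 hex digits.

`checksum` follows `seq` (2 bytes), so it starts at byte offset 2 and occupies 4 bytes.
Bytes at offsets 2..5: D6 25 48 E2.
In big-endian order the high byte comes first in memory.
The bytes are already most-significant first: 0xD62548E2.

0xD62548E2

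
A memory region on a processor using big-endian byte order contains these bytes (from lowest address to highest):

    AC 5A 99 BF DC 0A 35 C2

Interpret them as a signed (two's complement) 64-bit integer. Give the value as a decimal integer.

-6027336101972527678

Big-endian: lowest address holds the most-significant byte.
The bytes are already most-significant first: 0xAC5A99BFDC0A35C2.
Top bit is set, so as a signed 64-bit value this is 0xAC5A99BFDC0A35C2 − 2^64 = -6027336101972527678.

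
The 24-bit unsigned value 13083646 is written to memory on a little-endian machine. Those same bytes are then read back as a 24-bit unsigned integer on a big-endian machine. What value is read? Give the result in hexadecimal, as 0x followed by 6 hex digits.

13083646 in 24-bit hexadecimal is 0xC7A3FE.
Stored little-endian, the bytes at ascending addresses are FE A3 C7.
Read back as big-endian, the last byte is least significant, giving 0xFEA3C7.

0xFEA3C7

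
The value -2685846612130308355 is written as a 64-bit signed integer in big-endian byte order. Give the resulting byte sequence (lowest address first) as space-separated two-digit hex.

Two's complement of -2685846612130308355 in 64 bits: 2685846612130308355 = 0x25460B437536A103; invert → 0xDAB9F4BC8AC95EFC; add 1 → 0xDAB9F4BC8AC95EFD.
Split into bytes (most-significant first): DA B9 F4 BC 8A C9 5E FD.
Big-endian: lowest address holds the most-significant byte.
So the memory order matches the most-significant-first order: DA B9 F4 BC 8A C9 5E FD.

DA B9 F4 BC 8A C9 5E FD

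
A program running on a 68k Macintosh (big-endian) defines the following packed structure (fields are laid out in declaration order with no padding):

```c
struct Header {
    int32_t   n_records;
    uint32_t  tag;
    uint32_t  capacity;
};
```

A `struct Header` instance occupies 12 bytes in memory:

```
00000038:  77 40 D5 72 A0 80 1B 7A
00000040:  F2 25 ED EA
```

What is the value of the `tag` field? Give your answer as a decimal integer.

2692750202

`tag` follows `n_records` (4 bytes), so it starts at byte offset 4 and occupies 4 bytes.
Bytes at offsets 4..7: A0 80 1B 7A.
Big-endian: lowest address holds the most-significant byte.
The bytes are already most-significant first: 0xA0801B7A.
0xA0801B7A = 2692750202.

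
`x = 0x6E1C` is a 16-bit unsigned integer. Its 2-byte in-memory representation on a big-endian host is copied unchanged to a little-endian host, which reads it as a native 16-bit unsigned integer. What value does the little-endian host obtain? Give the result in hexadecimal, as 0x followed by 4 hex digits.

0x1C6E

Stored big-endian, the bytes at ascending addresses are 6E 1C.
Read back as little-endian, the first byte is least significant, giving 0x1C6E.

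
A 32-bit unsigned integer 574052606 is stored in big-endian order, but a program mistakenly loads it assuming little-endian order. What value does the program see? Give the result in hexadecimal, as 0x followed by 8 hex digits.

574052606 in 32-bit hexadecimal is 0x223758FE.
Stored big-endian, the bytes at ascending addresses are 22 37 58 FE.
Read back as little-endian, the first byte is least significant, giving 0xFE583722.

0xFE583722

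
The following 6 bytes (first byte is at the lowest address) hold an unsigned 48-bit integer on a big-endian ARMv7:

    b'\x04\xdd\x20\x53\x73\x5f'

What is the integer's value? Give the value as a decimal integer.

5347776623455

Big-endian stores the most-significant byte at the lowest address.
The bytes are already most-significant first: 0x04DD2053735F.
0x04DD2053735F = 5347776623455.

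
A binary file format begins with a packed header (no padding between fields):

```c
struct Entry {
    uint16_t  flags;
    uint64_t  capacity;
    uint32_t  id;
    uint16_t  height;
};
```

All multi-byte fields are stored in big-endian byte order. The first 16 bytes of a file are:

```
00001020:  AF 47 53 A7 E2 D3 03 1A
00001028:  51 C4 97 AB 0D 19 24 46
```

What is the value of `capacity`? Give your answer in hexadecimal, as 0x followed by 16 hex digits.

0x53A7E2D3031A51C4

`capacity` follows `flags` (2 bytes), so it starts at byte offset 2 and occupies 8 bytes.
Bytes at offsets 2..9: 53 A7 E2 D3 03 1A 51 C4.
Big-endian: lowest address holds the most-significant byte.
The bytes are already most-significant first: 0x53A7E2D3031A51C4.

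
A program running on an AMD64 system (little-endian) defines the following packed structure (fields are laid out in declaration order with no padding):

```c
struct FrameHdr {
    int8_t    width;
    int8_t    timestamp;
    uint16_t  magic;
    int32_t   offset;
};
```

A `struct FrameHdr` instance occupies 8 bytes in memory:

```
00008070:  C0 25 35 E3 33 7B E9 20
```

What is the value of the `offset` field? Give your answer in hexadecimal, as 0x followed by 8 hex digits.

`offset` follows `width` (1 B), `timestamp` (1 B), `magic` (2 B), so it starts at offset 1 + 1 + 2 = 4 and occupies 4 bytes.
Bytes at offsets 4..7: 33 7B E9 20.
In little-endian order the low byte comes first in memory.
Reassemble most-significant byte first: 20 E9 7B 33 → 0x20E97B33.

0x20E97B33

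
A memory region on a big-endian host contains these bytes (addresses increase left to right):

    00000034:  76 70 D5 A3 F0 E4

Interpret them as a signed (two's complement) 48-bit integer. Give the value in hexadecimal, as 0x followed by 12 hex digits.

Big-endian: lowest address holds the most-significant byte.
The bytes are already most-significant first: 0x7670D5A3F0E4.

0x7670D5A3F0E4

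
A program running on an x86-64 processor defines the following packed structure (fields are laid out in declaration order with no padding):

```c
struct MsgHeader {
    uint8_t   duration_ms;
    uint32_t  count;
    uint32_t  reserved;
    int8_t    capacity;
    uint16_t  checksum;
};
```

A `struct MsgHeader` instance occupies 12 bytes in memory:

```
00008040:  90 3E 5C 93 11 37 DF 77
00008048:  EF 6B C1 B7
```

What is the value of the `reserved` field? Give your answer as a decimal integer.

4017610551

`reserved` follows `duration_ms` (1 B), `count` (4 B), so it starts at offset 1 + 4 = 5 and occupies 4 bytes.
Bytes at offsets 5..8: 37 DF 77 EF.
In little-endian order the low byte comes first in memory.
Reassemble most-significant byte first: EF 77 DF 37 → 0xEF77DF37.
0xEF77DF37 = 4017610551.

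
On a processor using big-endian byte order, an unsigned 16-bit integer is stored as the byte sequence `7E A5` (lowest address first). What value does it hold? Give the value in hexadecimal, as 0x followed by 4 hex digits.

0x7EA5

Big-endian stores the most-significant byte at the lowest address.
The bytes are already most-significant first: 0x7EA5.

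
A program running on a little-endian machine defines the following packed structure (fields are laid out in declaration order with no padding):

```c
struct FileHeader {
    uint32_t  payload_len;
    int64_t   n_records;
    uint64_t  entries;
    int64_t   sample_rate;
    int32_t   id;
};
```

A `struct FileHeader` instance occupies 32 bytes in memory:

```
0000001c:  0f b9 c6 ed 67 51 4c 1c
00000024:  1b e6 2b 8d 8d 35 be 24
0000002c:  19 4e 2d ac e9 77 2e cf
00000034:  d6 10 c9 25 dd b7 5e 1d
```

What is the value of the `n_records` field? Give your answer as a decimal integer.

`n_records` follows `payload_len` (4 bytes), so it starts at byte offset 4 and occupies 8 bytes.
Bytes at offsets 4..11: 67 51 4C 1C 1B E6 2B 8D.
Little-endian stores the least-significant byte at the lowest address.
Reassemble most-significant byte first: 8D 2B E6 1B 1C 4C 51 67 → 0x8D2BE61B1C4C5167.
Top bit is set, so as a signed 64-bit value this is 0x8D2BE61B1C4C5167 − 2^64 = -8274266886249885337.

-8274266886249885337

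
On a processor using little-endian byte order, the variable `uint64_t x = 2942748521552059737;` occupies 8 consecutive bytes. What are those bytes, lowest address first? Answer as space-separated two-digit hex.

2942748521552059737 in hexadecimal, padded to 64 bits, is 0x28D6BE30626A9D59.
Split into bytes (most-significant first): 28 D6 BE 30 62 6A 9D 59.
Little-endian: lowest address holds the least-significant byte.
So at ascending addresses the bytes are 59 9D 6A 62 30 BE D6 28.

59 9D 6A 62 30 BE D6 28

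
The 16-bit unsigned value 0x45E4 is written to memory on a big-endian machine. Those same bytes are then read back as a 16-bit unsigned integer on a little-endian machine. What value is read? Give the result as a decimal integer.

Stored big-endian, the bytes at ascending addresses are 45 E4.
Read back as little-endian, the first byte is least significant, giving 0xE445.
0xE445 = 58437.

58437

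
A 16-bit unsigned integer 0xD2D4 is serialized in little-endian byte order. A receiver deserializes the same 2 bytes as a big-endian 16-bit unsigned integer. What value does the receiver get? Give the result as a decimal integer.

54482

Stored little-endian, the bytes at ascending addresses are D4 D2.
Read back as big-endian, the last byte is least significant, giving 0xD4D2.
0xD4D2 = 54482.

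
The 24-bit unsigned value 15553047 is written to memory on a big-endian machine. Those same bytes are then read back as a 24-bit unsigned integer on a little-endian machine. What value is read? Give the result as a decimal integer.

15553047 in 24-bit hexadecimal is 0xED5217.
Stored big-endian, the bytes at ascending addresses are ED 52 17.
Read back as little-endian, the first byte is least significant, giving 0x1752ED.
0x1752ED = 1528557.

1528557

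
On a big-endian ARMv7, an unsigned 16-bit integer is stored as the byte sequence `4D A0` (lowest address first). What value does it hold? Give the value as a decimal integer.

19872

Big-endian stores the most-significant byte at the lowest address.
The bytes are already most-significant first: 0x4DA0.
0x4DA0 = 19872.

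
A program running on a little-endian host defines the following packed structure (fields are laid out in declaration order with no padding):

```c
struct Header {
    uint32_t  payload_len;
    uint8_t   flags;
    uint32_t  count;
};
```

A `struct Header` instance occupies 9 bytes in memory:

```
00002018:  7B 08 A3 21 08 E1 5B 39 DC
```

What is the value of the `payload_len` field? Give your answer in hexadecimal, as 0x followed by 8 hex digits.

`payload_len` is the first field, at byte offset 0, occupying 4 bytes.
Bytes at offsets 0..3: 7B 08 A3 21.
In little-endian order the low byte comes first in memory.
Reassemble most-significant byte first: 21 A3 08 7B → 0x21A3087B.

0x21A3087B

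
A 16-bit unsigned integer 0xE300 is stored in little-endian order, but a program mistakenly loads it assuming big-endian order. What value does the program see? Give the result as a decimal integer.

Stored little-endian, the bytes at ascending addresses are 00 E3.
Read back as big-endian, the last byte is least significant, giving 0x00E3.
0x00E3 = 227.

227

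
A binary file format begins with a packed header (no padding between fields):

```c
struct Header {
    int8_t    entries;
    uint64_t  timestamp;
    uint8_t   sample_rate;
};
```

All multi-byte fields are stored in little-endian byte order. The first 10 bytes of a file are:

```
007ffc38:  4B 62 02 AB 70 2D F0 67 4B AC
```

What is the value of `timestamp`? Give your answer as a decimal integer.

5433575553400242786

`timestamp` follows `entries` (1 byte), so it starts at byte offset 1 and occupies 8 bytes.
Bytes at offsets 1..8: 62 02 AB 70 2D F0 67 4B.
Little-endian stores the least-significant byte at the lowest address.
Reassemble most-significant byte first: 4B 67 F0 2D 70 AB 02 62 → 0x4B67F02D70AB0262.
0x4B67F02D70AB0262 = 5433575553400242786.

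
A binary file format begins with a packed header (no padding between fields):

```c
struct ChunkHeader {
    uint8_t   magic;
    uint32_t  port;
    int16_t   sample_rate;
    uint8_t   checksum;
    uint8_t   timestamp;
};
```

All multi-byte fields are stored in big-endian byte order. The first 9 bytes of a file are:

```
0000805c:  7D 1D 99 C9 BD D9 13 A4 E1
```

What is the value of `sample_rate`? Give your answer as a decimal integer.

-9965

`sample_rate` follows `magic` (1 B), `port` (4 B), so it starts at offset 1 + 4 = 5 and occupies 2 bytes.
Bytes at offsets 5..6: D9 13.
Big-endian stores the most-significant byte at the lowest address.
The bytes are already most-significant first: 0xD913.
Top bit is set, so as a signed 16-bit value this is 0xD913 − 2^16 = -9965.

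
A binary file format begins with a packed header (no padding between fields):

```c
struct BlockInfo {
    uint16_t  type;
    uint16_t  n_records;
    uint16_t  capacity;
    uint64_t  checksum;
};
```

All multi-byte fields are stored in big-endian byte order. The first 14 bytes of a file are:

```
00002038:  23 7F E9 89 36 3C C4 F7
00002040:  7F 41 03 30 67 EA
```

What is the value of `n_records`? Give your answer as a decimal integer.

59785

`n_records` follows `type` (2 bytes), so it starts at byte offset 2 and occupies 2 bytes.
Bytes at offsets 2..3: E9 89.
In big-endian order the high byte comes first in memory.
The bytes are already most-significant first: 0xE989.
0xE989 = 59785.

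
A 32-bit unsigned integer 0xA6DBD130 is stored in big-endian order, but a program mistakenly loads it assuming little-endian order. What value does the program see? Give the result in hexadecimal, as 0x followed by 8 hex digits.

0x30D1DBA6

Stored big-endian, the bytes at ascending addresses are A6 DB D1 30.
Read back as little-endian, the first byte is least significant, giving 0x30D1DBA6.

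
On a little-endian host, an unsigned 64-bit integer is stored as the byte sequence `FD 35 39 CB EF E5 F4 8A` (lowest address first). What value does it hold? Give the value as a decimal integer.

10012880689620923901

Little-endian: lowest address holds the least-significant byte.
Reassemble most-significant byte first: 8A F4 E5 EF CB 39 35 FD → 0x8AF4E5EFCB3935FD.
0x8AF4E5EFCB3935FD = 10012880689620923901.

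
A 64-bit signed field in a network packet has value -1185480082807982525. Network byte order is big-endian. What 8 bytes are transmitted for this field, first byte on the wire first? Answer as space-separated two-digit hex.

EF 8C 54 25 47 ED F6 43

Two's complement of -1185480082807982525 in 64 bits: 1185480082807982525 = 0x1073ABDAB81209BD; invert → 0xEF8C542547EDF642; add 1 → 0xEF8C542547EDF643.
Split into bytes (most-significant first): EF 8C 54 25 47 ED F6 43.
Big-endian stores the most-significant byte at the lowest address.
So the memory order matches the most-significant-first order: EF 8C 54 25 47 ED F6 43.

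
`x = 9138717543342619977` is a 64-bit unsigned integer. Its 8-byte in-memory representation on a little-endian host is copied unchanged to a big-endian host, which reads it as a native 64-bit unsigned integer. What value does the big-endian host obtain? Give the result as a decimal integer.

9138717543342619977 in 64-bit hexadecimal is 0x7ED33F2FC9913D49.
Stored little-endian, the bytes at ascending addresses are 49 3D 91 C9 2F 3F D3 7E.
Read back as big-endian, the last byte is least significant, giving 0x493D91C92F3FD37E.
0x493D91C92F3FD37E = 5277534631615255422.

5277534631615255422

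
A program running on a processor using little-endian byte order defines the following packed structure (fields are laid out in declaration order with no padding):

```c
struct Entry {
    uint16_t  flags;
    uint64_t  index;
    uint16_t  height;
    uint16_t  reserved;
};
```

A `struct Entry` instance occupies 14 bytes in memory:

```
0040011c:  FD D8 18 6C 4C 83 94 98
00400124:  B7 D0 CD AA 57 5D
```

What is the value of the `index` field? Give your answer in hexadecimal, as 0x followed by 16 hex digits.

0xD0B79894834C6C18

`index` follows `flags` (2 bytes), so it starts at byte offset 2 and occupies 8 bytes.
Bytes at offsets 2..9: 18 6C 4C 83 94 98 B7 D0.
Little-endian: lowest address holds the least-significant byte.
Reassemble most-significant byte first: D0 B7 98 94 83 4C 6C 18 → 0xD0B79894834C6C18.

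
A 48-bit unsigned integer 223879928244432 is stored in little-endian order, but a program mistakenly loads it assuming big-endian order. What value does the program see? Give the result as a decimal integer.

229147647123147

223879928244432 in 48-bit hexadecimal is 0xCB9E1B9868D0.
Stored little-endian, the bytes at ascending addresses are D0 68 98 1B 9E CB.
Read back as big-endian, the last byte is least significant, giving 0xD068981B9ECB.
0xD068981B9ECB = 229147647123147.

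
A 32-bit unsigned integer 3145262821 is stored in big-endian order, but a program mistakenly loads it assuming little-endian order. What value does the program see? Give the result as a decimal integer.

3145262821 in 32-bit hexadecimal is 0xBB78E6E5.
Stored big-endian, the bytes at ascending addresses are BB 78 E6 E5.
Read back as little-endian, the first byte is least significant, giving 0xE5E678BB.
0xE5E678BB = 3857086651.

3857086651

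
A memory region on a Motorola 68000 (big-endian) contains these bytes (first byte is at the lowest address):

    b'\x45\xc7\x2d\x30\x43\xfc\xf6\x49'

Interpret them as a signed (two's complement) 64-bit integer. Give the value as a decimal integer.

Big-endian: lowest address holds the most-significant byte.
The bytes are already most-significant first: 0x45C72D3043FCF649.
0x45C72D3043FCF649 = 5028037194304779849.

5028037194304779849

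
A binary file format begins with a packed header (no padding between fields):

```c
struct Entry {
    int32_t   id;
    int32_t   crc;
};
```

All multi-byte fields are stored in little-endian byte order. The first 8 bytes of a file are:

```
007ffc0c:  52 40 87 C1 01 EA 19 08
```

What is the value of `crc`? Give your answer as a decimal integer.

`crc` follows `id` (4 bytes), so it starts at byte offset 4 and occupies 4 bytes.
Bytes at offsets 4..7: 01 EA 19 08.
Little-endian stores the least-significant byte at the lowest address.
Reassemble most-significant byte first: 08 19 EA 01 → 0x0819EA01.
0x0819EA01 = 135916033.

135916033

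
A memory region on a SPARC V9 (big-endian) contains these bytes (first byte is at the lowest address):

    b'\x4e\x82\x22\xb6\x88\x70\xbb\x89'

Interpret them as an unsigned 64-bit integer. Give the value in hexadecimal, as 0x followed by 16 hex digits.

0x4E8222B68870BB89

Big-endian stores the most-significant byte at the lowest address.
The bytes are already most-significant first: 0x4E8222B68870BB89.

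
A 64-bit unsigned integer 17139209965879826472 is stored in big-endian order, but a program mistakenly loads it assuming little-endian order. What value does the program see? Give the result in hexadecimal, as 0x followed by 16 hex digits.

17139209965879826472 in 64-bit hexadecimal is 0xEDDAB4A8131A1828.
Stored big-endian, the bytes at ascending addresses are ED DA B4 A8 13 1A 18 28.
Read back as little-endian, the first byte is least significant, giving 0x28181A13A8B4DAED.

0x28181A13A8B4DAED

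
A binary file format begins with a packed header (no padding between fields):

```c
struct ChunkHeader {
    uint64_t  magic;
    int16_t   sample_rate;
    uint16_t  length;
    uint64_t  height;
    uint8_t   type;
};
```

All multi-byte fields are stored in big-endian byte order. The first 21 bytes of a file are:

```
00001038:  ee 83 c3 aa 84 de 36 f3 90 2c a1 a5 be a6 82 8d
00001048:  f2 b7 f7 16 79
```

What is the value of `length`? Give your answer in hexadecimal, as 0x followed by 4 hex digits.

0xA1A5

`length` follows `magic` (8 B), `sample_rate` (2 B), so it starts at offset 8 + 2 = 10 and occupies 2 bytes.
Bytes at offsets 10..11: A1 A5.
Big-endian stores the most-significant byte at the lowest address.
The bytes are already most-significant first: 0xA1A5.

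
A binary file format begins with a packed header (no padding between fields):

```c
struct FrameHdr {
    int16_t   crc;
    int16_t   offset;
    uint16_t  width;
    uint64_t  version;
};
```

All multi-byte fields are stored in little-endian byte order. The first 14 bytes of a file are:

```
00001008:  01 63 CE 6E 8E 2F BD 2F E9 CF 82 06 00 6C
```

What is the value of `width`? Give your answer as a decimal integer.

`width` follows `crc` (2 B), `offset` (2 B), so it starts at offset 2 + 2 = 4 and occupies 2 bytes.
Bytes at offsets 4..5: 8E 2F.
Little-endian: lowest address holds the least-significant byte.
Reassemble most-significant byte first: 2F 8E → 0x2F8E.
0x2F8E = 12174.

12174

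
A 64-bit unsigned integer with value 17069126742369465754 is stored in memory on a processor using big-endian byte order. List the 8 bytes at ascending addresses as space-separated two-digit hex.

EC E1 B8 56 09 0D 75 9A

17069126742369465754 in hexadecimal, padded to 64 bits, is 0xECE1B856090D759A.
Split into bytes (most-significant first): EC E1 B8 56 09 0D 75 9A.
Big-endian: lowest address holds the most-significant byte.
So the memory order matches the most-significant-first order: EC E1 B8 56 09 0D 75 9A.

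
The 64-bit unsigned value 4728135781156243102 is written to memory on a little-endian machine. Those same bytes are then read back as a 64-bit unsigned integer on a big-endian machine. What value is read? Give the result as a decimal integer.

11441009154294455617

4728135781156243102 in 64-bit hexadecimal is 0x419DB67135A1C69E.
Stored little-endian, the bytes at ascending addresses are 9E C6 A1 35 71 B6 9D 41.
Read back as big-endian, the last byte is least significant, giving 0x9EC6A13571B69D41.
0x9EC6A13571B69D41 = 11441009154294455617.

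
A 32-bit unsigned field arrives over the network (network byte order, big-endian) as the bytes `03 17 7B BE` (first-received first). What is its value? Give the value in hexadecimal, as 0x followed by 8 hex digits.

Big-endian: lowest address holds the most-significant byte.
The bytes are already most-significant first: 0x03177BBE.

0x03177BBE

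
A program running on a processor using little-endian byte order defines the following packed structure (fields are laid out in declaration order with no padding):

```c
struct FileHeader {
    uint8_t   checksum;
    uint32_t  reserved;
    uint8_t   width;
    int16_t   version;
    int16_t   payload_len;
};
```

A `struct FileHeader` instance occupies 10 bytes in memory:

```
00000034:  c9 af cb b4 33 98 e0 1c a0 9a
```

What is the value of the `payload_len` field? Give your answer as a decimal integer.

`payload_len` follows `checksum` (1 B), `reserved` (4 B), `width` (1 B), `version` (2 B), so it starts at offset 1 + 4 + 1 + 2 = 8 and occupies 2 bytes.
Bytes at offsets 8..9: A0 9A.
Little-endian: lowest address holds the least-significant byte.
Reassemble most-significant byte first: 9A A0 → 0x9AA0.
Top bit is set, so as a signed 16-bit value this is 0x9AA0 − 2^16 = -25952.

-25952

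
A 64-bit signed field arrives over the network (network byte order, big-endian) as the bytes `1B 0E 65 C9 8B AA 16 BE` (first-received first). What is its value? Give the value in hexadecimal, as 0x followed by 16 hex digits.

0x1B0E65C98BAA16BE

Big-endian: lowest address holds the most-significant byte.
The bytes are already most-significant first: 0x1B0E65C98BAA16BE.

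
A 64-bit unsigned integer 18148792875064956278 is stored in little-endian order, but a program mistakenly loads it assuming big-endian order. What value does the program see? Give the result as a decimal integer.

8508816631147191803

18148792875064956278 in 64-bit hexadecimal is 0xFBDD76F6A4631576.
Stored little-endian, the bytes at ascending addresses are 76 15 63 A4 F6 76 DD FB.
Read back as big-endian, the last byte is least significant, giving 0x761563A4F676DDFB.
0x761563A4F676DDFB = 8508816631147191803.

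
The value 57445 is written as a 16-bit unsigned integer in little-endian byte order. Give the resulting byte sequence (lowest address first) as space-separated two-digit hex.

65 E0

57445 in hexadecimal, padded to 16 bits, is 0xE065.
Split into bytes (most-significant first): E0 65.
Little-endian: lowest address holds the least-significant byte.
So at ascending addresses the bytes are 65 E0.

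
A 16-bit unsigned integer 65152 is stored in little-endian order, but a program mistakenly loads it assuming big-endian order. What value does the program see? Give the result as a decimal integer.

65152 in 16-bit hexadecimal is 0xFE80.
Stored little-endian, the bytes at ascending addresses are 80 FE.
Read back as big-endian, the last byte is least significant, giving 0x80FE.
0x80FE = 33022.

33022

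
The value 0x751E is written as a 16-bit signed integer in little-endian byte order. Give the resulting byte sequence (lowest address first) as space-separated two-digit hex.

Split into bytes (most-significant first): 75 1E.
Little-endian stores the least-significant byte at the lowest address.
So at ascending addresses the bytes are 1E 75.

1E 75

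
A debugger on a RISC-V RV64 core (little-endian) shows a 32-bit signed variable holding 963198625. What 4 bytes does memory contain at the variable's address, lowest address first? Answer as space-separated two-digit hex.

A1 3E 69 39

963198625 in hexadecimal, padded to 32 bits, is 0x39693EA1.
Split into bytes (most-significant first): 39 69 3E A1.
In little-endian order the low byte comes first in memory.
So at ascending addresses the bytes are A1 3E 69 39.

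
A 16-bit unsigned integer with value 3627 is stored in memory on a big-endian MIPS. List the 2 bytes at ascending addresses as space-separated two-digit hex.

0E 2B

3627 in hexadecimal, padded to 16 bits, is 0x0E2B.
Split into bytes (most-significant first): 0E 2B.
Big-endian stores the most-significant byte at the lowest address.
So the memory order matches the most-significant-first order: 0E 2B.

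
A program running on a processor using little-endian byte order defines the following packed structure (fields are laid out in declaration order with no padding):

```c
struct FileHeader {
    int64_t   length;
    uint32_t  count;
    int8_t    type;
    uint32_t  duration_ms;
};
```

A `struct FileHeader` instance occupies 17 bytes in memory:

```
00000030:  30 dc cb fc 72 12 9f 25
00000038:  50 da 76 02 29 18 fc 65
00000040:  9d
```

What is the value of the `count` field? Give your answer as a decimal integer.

41343568

`count` follows `length` (8 bytes), so it starts at byte offset 8 and occupies 4 bytes.
Bytes at offsets 8..11: 50 DA 76 02.
Little-endian: lowest address holds the least-significant byte.
Reassemble most-significant byte first: 02 76 DA 50 → 0x0276DA50.
0x0276DA50 = 41343568.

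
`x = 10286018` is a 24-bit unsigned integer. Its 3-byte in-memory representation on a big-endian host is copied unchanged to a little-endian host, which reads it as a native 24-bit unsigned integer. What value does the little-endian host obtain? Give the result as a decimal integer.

12776348

10286018 in 24-bit hexadecimal is 0x9CF3C2.
Stored big-endian, the bytes at ascending addresses are 9C F3 C2.
Read back as little-endian, the first byte is least significant, giving 0xC2F39C.
0xC2F39C = 12776348.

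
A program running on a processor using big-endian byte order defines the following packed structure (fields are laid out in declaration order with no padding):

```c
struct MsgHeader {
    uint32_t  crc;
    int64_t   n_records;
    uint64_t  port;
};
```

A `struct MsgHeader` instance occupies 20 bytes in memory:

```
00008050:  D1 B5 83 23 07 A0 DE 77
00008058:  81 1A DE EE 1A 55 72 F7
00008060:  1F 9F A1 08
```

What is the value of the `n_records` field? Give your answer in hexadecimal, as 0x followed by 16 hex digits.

`n_records` follows `crc` (4 bytes), so it starts at byte offset 4 and occupies 8 bytes.
Bytes at offsets 4..11: 07 A0 DE 77 81 1A DE EE.
Big-endian: lowest address holds the most-significant byte.
The bytes are already most-significant first: 0x07A0DE77811ADEEE.

0x07A0DE77811ADEEE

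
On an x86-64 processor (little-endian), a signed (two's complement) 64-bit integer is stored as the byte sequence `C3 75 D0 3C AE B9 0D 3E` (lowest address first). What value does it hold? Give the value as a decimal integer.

4471434163044513219

Little-endian stores the least-significant byte at the lowest address.
Reassemble most-significant byte first: 3E 0D B9 AE 3C D0 75 C3 → 0x3E0DB9AE3CD075C3.
0x3E0DB9AE3CD075C3 = 4471434163044513219.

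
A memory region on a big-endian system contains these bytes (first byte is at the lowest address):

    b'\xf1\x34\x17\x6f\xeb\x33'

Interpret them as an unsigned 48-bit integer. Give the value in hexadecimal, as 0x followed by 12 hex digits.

Big-endian stores the most-significant byte at the lowest address.
The bytes are already most-significant first: 0xF134176FEB33.

0xF134176FEB33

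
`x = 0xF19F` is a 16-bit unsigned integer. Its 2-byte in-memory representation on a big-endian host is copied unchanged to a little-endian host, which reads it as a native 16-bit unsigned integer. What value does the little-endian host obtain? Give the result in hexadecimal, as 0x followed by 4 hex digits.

Stored big-endian, the bytes at ascending addresses are F1 9F.
Read back as little-endian, the first byte is least significant, giving 0x9FF1.

0x9FF1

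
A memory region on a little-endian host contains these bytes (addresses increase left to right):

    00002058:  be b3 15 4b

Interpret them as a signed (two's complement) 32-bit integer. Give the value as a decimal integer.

Little-endian: lowest address holds the least-significant byte.
Reassemble most-significant byte first: 4B 15 B3 BE → 0x4B15B3BE.
0x4B15B3BE = 1259713470.

1259713470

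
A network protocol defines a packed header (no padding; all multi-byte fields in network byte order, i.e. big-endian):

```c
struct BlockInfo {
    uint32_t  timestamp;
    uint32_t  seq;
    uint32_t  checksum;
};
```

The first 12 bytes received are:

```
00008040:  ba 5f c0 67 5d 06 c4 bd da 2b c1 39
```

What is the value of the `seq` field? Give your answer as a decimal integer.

1560724669

`seq` follows `timestamp` (4 bytes), so it starts at byte offset 4 and occupies 4 bytes.
Bytes at offsets 4..7: 5D 06 C4 BD.
Big-endian: lowest address holds the most-significant byte.
The bytes are already most-significant first: 0x5D06C4BD.
0x5D06C4BD = 1560724669.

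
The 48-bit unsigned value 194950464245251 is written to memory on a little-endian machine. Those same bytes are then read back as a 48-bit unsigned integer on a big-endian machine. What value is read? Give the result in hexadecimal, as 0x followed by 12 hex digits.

0x038E2B714EB1

194950464245251 in 48-bit hexadecimal is 0xB14E712B8E03.
Stored little-endian, the bytes at ascending addresses are 03 8E 2B 71 4E B1.
Read back as big-endian, the last byte is least significant, giving 0x038E2B714EB1.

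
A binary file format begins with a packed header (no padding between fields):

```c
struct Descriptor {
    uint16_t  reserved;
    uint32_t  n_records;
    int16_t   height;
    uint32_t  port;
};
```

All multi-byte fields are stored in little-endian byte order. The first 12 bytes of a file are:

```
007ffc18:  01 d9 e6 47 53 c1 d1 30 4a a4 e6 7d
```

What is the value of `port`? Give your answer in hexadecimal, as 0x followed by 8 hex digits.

0x7DE6A44A

`port` follows `reserved` (2 B), `n_records` (4 B), `height` (2 B), so it starts at offset 2 + 4 + 2 = 8 and occupies 4 bytes.
Bytes at offsets 8..11: 4A A4 E6 7D.
In little-endian order the low byte comes first in memory.
Reassemble most-significant byte first: 7D E6 A4 4A → 0x7DE6A44A.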